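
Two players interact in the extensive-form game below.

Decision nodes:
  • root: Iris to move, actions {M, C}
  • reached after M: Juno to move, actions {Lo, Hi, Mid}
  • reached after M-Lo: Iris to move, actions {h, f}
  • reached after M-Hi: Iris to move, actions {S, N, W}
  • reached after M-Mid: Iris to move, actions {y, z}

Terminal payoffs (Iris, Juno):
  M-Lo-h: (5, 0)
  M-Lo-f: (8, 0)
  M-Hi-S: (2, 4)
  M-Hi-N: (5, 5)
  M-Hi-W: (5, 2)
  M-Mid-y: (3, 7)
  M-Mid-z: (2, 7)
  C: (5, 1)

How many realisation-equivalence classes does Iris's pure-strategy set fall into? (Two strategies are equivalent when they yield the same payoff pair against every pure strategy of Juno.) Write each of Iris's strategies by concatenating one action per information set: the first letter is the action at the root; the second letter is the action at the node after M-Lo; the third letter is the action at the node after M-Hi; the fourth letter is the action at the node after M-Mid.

Iris has 24 pure strategies: MhSy, MhSz, MhNy, MhNz, MhWy, MhWz, MfSy, MfSz, MfNy, MfNz, MfWy, MfWz, ChSy, ChSz, ChNy, ChNz, ChWy, ChWz, CfSy, CfSz, CfNy, CfNz, CfWy, CfWz. Columns: Lo, Hi, Mid.
{MhSy} → row (5,0) (2,4) (3,7)
{MhSz} → row (5,0) (2,4) (2,7)
{MhNy} → row (5,0) (5,5) (3,7)
{MhNz} → row (5,0) (5,5) (2,7)
{MhWy} → row (5,0) (5,2) (3,7)
{MhWz} → row (5,0) (5,2) (2,7)
{MfSy} → row (8,0) (2,4) (3,7)
{MfSz} → row (8,0) (2,4) (2,7)
{MfNy} → row (8,0) (5,5) (3,7)
{MfNz} → row (8,0) (5,5) (2,7)
{MfWy} → row (8,0) (5,2) (3,7)
{MfWz} → row (8,0) (5,2) (2,7)
{ChSy, ChSz, ChNy, ChNz, ChWy, ChWz, CfSy, CfSz, CfNy, CfNz, CfWy, CfWz} → row (5,1) (5,1) (5,1)
That's 13 distinct rows out of 24 strategies.

13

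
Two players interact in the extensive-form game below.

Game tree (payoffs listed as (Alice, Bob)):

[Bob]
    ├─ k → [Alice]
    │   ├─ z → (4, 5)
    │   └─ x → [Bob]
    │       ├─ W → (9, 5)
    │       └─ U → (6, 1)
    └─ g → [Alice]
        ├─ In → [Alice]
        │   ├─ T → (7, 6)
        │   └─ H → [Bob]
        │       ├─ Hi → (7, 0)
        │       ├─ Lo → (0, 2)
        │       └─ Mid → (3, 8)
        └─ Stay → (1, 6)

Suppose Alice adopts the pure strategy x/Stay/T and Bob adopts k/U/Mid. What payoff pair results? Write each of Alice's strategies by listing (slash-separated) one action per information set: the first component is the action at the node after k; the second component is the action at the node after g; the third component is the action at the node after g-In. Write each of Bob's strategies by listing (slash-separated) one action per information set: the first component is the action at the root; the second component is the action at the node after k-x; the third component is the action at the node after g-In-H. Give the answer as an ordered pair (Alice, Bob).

Trace the play path from the root:
  Bob plays k
  Alice plays x at [k]
  Bob plays U at [k-x]
→ terminal payoff (6, 1).
(Alice's choice at the node after g is never reached on this path, so it doesn't affect the outcome.)

(6, 1)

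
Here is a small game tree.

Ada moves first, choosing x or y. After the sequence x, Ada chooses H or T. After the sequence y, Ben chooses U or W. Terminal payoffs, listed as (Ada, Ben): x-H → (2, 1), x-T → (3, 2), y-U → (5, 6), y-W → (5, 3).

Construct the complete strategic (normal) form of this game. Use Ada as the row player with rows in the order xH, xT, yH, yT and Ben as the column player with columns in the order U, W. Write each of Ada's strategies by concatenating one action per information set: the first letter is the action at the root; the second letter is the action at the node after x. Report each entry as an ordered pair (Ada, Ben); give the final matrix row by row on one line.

xH: (2,1) (2,1) | xT: (3,2) (3,2) | yH: (5,6) (5,3) | yT: (5,6) (5,3)

Row xH: U→(2,1), W→(2,1)
Row xT: U→(3,2), W→(3,2)
Row yH: U→(5,6), W→(5,3)
Row yT: U→(5,6), W→(5,3)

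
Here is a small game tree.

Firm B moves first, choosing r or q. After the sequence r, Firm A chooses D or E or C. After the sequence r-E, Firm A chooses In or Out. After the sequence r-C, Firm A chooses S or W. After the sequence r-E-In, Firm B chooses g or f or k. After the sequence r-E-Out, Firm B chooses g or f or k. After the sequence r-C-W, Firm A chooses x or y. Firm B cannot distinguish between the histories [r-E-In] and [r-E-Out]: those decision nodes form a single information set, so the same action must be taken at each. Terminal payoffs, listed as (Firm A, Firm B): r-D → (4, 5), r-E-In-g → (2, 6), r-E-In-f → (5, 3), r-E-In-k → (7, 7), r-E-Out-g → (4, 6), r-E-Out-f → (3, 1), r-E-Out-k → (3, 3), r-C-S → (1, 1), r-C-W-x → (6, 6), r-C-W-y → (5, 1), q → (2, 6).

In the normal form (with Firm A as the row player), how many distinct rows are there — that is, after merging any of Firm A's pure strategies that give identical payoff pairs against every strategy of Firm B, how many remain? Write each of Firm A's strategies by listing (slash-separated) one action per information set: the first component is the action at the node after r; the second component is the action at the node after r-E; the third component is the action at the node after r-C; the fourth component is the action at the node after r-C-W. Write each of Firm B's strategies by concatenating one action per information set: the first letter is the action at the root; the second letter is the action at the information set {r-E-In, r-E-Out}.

6

Firm A has 24 pure strategies: D/In/S/x, D/In/S/y, D/In/W/x, D/In/W/y, D/Out/S/x, D/Out/S/y, D/Out/W/x, D/Out/W/y, E/In/S/x, E/In/S/y, E/In/W/x, E/In/W/y, E/Out/S/x, E/Out/S/y, E/Out/W/x, E/Out/W/y, C/In/S/x, C/In/S/y, C/In/W/x, C/In/W/y, C/Out/S/x, C/Out/S/y, C/Out/W/x, C/Out/W/y. Columns: rg, rf, rk, qg, qf, qk.
{D/In/S/x, D/In/S/y, D/In/W/x, D/In/W/y, D/Out/S/x, D/Out/S/y, D/Out/W/x, D/Out/W/y} → row (4,5) (4,5) (4,5) (2,6) (2,6) (2,6)
{E/In/S/x, E/In/S/y, E/In/W/x, E/In/W/y} → row (2,6) (5,3) (7,7) (2,6) (2,6) (2,6)
{E/Out/S/x, E/Out/S/y, E/Out/W/x, E/Out/W/y} → row (4,6) (3,1) (3,3) (2,6) (2,6) (2,6)
{C/In/S/x, C/In/S/y, C/Out/S/x, C/Out/S/y} → row (1,1) (1,1) (1,1) (2,6) (2,6) (2,6)
{C/In/W/x, C/Out/W/x} → row (6,6) (6,6) (6,6) (2,6) (2,6) (2,6)
{C/In/W/y, C/Out/W/y} → row (5,1) (5,1) (5,1) (2,6) (2,6) (2,6)
That's 6 distinct rows out of 24 strategies.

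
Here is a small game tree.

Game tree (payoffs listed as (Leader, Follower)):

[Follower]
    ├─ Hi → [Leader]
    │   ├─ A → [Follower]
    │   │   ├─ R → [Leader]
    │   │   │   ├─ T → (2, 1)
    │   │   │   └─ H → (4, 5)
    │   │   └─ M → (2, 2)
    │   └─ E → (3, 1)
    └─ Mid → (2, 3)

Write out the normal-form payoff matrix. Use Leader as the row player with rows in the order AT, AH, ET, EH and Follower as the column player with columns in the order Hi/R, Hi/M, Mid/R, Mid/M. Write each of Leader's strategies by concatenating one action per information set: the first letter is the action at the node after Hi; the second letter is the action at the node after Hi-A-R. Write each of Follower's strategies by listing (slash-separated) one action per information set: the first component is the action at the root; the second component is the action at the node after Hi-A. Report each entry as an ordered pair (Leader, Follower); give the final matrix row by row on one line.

AT: (2,1) (2,2) (2,3) (2,3) | AH: (4,5) (2,2) (2,3) (2,3) | ET: (3,1) (3,1) (2,3) (2,3) | EH: (3,1) (3,1) (2,3) (2,3)

Row AT: Hi/R→(2,1), Hi/M→(2,2), Mid/R→(2,3), Mid/M→(2,3)
Row AH: Hi/R→(4,5), Hi/M→(2,2), Mid/R→(2,3), Mid/M→(2,3)
Row ET: Hi/R→(3,1), Hi/M→(3,1), Mid/R→(2,3), Mid/M→(2,3)
Row EH: Hi/R→(3,1), Hi/M→(3,1), Mid/R→(2,3), Mid/M→(2,3)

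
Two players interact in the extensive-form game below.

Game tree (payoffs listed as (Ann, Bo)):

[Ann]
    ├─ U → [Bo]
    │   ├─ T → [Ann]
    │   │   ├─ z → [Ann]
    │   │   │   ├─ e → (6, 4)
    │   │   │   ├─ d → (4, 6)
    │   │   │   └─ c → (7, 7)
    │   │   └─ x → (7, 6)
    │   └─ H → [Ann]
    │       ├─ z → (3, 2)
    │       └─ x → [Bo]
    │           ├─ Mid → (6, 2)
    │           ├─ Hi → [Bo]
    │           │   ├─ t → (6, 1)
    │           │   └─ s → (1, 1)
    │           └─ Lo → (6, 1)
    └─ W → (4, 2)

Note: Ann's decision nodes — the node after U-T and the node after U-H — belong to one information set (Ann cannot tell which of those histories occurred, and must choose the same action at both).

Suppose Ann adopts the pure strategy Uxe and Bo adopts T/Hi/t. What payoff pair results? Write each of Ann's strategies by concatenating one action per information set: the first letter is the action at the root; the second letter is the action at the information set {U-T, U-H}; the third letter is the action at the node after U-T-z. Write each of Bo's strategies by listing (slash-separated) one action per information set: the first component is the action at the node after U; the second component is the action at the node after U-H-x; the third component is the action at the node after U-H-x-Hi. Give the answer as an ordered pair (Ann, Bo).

(7, 6)

Trace the play path from the root:
  Ann plays U
  Bo plays T at [U]
  Ann plays x at [U-T]
→ terminal payoff (7, 6).
(Ann's choice at the node after U-T-z is never reached on this path, so it doesn't affect the outcome.)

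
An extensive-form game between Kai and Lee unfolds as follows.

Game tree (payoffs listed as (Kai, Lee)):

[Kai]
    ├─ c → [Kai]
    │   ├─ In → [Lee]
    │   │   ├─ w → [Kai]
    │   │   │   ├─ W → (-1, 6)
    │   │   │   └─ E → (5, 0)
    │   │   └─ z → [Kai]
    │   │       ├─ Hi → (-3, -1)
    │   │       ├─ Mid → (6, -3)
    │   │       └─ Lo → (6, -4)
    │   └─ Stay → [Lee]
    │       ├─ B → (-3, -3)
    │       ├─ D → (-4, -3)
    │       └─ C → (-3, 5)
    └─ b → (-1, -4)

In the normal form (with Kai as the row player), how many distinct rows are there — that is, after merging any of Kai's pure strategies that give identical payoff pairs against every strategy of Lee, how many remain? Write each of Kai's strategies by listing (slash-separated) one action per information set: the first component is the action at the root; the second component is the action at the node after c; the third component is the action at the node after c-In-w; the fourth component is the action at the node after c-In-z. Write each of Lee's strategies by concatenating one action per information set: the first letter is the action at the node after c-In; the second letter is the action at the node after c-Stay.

Kai has 24 pure strategies: c/In/W/Hi, c/In/W/Mid, c/In/W/Lo, c/In/E/Hi, c/In/E/Mid, c/In/E/Lo, c/Stay/W/Hi, c/Stay/W/Mid, c/Stay/W/Lo, c/Stay/E/Hi, c/Stay/E/Mid, c/Stay/E/Lo, b/In/W/Hi, b/In/W/Mid, b/In/W/Lo, b/In/E/Hi, b/In/E/Mid, b/In/E/Lo, b/Stay/W/Hi, b/Stay/W/Mid, b/Stay/W/Lo, b/Stay/E/Hi, b/Stay/E/Mid, b/Stay/E/Lo. Columns: wB, wD, wC, zB, zD, zC.
{c/In/W/Hi} → row (-1,6) (-1,6) (-1,6) (-3,-1) (-3,-1) (-3,-1)
{c/In/W/Mid} → row (-1,6) (-1,6) (-1,6) (6,-3) (6,-3) (6,-3)
{c/In/W/Lo} → row (-1,6) (-1,6) (-1,6) (6,-4) (6,-4) (6,-4)
{c/In/E/Hi} → row (5,0) (5,0) (5,0) (-3,-1) (-3,-1) (-3,-1)
{c/In/E/Mid} → row (5,0) (5,0) (5,0) (6,-3) (6,-3) (6,-3)
{c/In/E/Lo} → row (5,0) (5,0) (5,0) (6,-4) (6,-4) (6,-4)
{c/Stay/W/Hi, c/Stay/W/Mid, c/Stay/W/Lo, c/Stay/E/Hi, c/Stay/E/Mid, c/Stay/E/Lo} → row (-3,-3) (-4,-3) (-3,5) (-3,-3) (-4,-3) (-3,5)
{b/In/W/Hi, b/In/W/Mid, b/In/W/Lo, b/In/E/Hi, b/In/E/Mid, b/In/E/Lo, b/Stay/W/Hi, b/Stay/W/Mid, b/Stay/W/Lo, b/Stay/E/Hi, b/Stay/E/Mid, b/Stay/E/Lo} → row (-1,-4) (-1,-4) (-1,-4) (-1,-4) (-1,-4) (-1,-4)
That's 8 distinct rows out of 24 strategies.

8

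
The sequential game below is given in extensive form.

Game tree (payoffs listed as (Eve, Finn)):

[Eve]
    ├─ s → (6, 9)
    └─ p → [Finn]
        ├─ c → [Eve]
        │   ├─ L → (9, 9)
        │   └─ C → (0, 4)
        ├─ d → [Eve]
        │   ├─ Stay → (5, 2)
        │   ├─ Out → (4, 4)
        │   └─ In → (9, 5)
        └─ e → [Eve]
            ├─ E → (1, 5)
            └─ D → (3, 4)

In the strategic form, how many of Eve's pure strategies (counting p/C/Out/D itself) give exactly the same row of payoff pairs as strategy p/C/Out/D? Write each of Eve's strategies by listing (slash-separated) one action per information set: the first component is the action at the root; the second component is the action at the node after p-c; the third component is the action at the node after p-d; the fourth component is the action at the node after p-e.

Row for p/C/Out/D (columns c, d, e): (0,4) (4,4) (3,4).
Every one of Eve's information sets is on the play path for some reply by Finn when Eve follows p/C/Out/D.
Changing the action at any of them therefore changes at least one column, so only p/C/Out/D itself gives this row.

1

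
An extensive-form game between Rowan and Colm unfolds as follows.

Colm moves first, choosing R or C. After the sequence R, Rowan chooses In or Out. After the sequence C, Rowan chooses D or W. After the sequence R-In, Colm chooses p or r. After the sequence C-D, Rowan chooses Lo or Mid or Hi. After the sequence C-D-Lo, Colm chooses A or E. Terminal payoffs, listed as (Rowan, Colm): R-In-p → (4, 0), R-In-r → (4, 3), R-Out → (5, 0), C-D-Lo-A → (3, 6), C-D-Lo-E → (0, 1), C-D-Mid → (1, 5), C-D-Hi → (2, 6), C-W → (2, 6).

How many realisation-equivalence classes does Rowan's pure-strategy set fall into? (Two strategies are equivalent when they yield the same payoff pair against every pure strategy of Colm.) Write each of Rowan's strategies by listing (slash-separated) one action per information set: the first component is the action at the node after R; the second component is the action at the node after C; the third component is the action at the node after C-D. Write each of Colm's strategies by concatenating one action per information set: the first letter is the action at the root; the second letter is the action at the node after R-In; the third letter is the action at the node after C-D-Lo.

Rowan has 12 pure strategies: In/D/Lo, In/D/Mid, In/D/Hi, In/W/Lo, In/W/Mid, In/W/Hi, Out/D/Lo, Out/D/Mid, Out/D/Hi, Out/W/Lo, Out/W/Mid, Out/W/Hi. Columns: RpA, RpE, RrA, RrE, CpA, CpE, CrA, CrE.
{In/D/Lo} → row (4,0) (4,0) (4,3) (4,3) (3,6) (0,1) (3,6) (0,1)
{In/D/Mid} → row (4,0) (4,0) (4,3) (4,3) (1,5) (1,5) (1,5) (1,5)
{In/D/Hi, In/W/Lo, In/W/Mid, In/W/Hi} → row (4,0) (4,0) (4,3) (4,3) (2,6) (2,6) (2,6) (2,6)
{Out/D/Lo} → row (5,0) (5,0) (5,0) (5,0) (3,6) (0,1) (3,6) (0,1)
{Out/D/Mid} → row (5,0) (5,0) (5,0) (5,0) (1,5) (1,5) (1,5) (1,5)
{Out/D/Hi, Out/W/Lo, Out/W/Mid, Out/W/Hi} → row (5,0) (5,0) (5,0) (5,0) (2,6) (2,6) (2,6) (2,6)
That's 6 distinct rows out of 12 strategies.

6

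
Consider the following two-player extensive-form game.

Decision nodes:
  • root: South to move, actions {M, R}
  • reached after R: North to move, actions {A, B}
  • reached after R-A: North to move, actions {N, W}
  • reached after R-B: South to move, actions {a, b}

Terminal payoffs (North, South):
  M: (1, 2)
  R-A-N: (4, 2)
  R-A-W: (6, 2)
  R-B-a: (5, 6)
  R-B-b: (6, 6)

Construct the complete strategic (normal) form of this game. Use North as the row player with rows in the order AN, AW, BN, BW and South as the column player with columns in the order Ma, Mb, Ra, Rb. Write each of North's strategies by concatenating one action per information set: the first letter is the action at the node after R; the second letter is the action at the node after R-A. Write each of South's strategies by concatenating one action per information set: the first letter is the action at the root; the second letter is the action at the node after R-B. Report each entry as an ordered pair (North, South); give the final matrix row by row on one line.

AN: (1,2) (1,2) (4,2) (4,2) | AW: (1,2) (1,2) (6,2) (6,2) | BN: (1,2) (1,2) (5,6) (6,6) | BW: (1,2) (1,2) (5,6) (6,6)

Row AN: Ma→(1,2), Mb→(1,2), Ra→(4,2), Rb→(4,2)
Row AW: Ma→(1,2), Mb→(1,2), Ra→(6,2), Rb→(6,2)
Row BN: Ma→(1,2), Mb→(1,2), Ra→(5,6), Rb→(6,6)
Row BW: Ma→(1,2), Mb→(1,2), Ra→(5,6), Rb→(6,6)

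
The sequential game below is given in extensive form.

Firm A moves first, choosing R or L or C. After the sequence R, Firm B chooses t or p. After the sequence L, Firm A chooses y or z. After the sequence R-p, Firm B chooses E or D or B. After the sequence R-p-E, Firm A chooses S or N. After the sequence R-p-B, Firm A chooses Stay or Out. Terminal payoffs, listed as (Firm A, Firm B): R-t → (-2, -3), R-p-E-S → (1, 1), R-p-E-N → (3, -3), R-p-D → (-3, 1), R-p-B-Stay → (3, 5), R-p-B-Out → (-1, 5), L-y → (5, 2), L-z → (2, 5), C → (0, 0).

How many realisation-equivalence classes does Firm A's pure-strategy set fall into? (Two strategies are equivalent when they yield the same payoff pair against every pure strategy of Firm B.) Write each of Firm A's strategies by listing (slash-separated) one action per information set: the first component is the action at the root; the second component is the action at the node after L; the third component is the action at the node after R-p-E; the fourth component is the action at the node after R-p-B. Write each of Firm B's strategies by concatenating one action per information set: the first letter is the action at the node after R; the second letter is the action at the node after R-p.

Firm A has 24 pure strategies: R/y/S/Stay, R/y/S/Out, R/y/N/Stay, R/y/N/Out, R/z/S/Stay, R/z/S/Out, R/z/N/Stay, R/z/N/Out, L/y/S/Stay, L/y/S/Out, L/y/N/Stay, L/y/N/Out, L/z/S/Stay, L/z/S/Out, L/z/N/Stay, L/z/N/Out, C/y/S/Stay, C/y/S/Out, C/y/N/Stay, C/y/N/Out, C/z/S/Stay, C/z/S/Out, C/z/N/Stay, C/z/N/Out. Columns: tE, tD, tB, pE, pD, pB.
{R/y/S/Stay, R/z/S/Stay} → row (-2,-3) (-2,-3) (-2,-3) (1,1) (-3,1) (3,5)
{R/y/S/Out, R/z/S/Out} → row (-2,-3) (-2,-3) (-2,-3) (1,1) (-3,1) (-1,5)
{R/y/N/Stay, R/z/N/Stay} → row (-2,-3) (-2,-3) (-2,-3) (3,-3) (-3,1) (3,5)
{R/y/N/Out, R/z/N/Out} → row (-2,-3) (-2,-3) (-2,-3) (3,-3) (-3,1) (-1,5)
{L/y/S/Stay, L/y/S/Out, L/y/N/Stay, L/y/N/Out} → row (5,2) (5,2) (5,2) (5,2) (5,2) (5,2)
{L/z/S/Stay, L/z/S/Out, L/z/N/Stay, L/z/N/Out} → row (2,5) (2,5) (2,5) (2,5) (2,5) (2,5)
{C/y/S/Stay, C/y/S/Out, C/y/N/Stay, C/y/N/Out, C/z/S/Stay, C/z/S/Out, C/z/N/Stay, C/z/N/Out} → row (0,0) (0,0) (0,0) (0,0) (0,0) (0,0)
That's 7 distinct rows out of 24 strategies.

7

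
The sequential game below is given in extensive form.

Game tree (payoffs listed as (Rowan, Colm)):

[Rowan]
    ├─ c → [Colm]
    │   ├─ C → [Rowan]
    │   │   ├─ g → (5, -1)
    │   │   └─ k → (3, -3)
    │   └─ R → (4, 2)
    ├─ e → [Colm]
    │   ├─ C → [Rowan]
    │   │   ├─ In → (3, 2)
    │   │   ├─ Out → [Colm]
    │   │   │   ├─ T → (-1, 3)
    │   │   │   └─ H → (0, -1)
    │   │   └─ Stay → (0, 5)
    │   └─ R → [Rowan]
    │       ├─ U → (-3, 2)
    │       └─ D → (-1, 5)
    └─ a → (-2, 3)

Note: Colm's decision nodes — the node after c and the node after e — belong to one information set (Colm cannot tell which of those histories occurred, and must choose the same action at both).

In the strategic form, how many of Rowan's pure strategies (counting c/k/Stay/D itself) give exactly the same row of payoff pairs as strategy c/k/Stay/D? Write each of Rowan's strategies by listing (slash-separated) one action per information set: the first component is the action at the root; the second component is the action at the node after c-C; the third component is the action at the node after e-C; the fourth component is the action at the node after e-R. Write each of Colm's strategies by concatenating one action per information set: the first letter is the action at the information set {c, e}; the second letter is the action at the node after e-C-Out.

Row for c/k/Stay/D (columns CT, CH, RT, RH): (3,-3) (3,-3) (4,2) (4,2).
Under c/k/Stay/D, Rowan's choice at the node after e-C and at the node after e-R can never be reached regardless of what Colm does, so varying those choices leaves every outcome unchanged.
Holding the reachable choices fixed and varying the unreachable ones freely already gives 3 × 2 = 6 equivalent strategies.
No other strategy reproduces this row, so those 6 are the full class: c/k/In/U, c/k/In/D, c/k/Out/U, c/k/Out/D, c/k/Stay/U, c/k/Stay/D.

6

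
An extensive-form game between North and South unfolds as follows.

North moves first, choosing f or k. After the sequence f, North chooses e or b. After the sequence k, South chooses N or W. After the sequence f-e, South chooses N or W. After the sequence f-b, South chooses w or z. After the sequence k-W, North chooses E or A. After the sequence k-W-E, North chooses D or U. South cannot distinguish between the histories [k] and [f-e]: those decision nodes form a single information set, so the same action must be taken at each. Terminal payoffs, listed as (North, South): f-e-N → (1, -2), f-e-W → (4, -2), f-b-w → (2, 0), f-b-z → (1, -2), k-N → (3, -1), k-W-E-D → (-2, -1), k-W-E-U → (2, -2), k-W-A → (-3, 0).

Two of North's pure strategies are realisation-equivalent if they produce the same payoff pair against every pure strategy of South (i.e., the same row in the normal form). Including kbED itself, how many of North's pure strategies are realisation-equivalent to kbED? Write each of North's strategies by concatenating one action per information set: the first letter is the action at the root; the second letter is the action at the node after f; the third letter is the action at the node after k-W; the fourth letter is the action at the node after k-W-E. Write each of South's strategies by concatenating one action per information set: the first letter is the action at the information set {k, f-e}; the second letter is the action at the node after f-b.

Row for kbED (columns Nw, Nz, Ww, Wz): (3,-1) (3,-1) (-2,-1) (-2,-1).
Under kbED, North's choice at the node after f can never be reached regardless of what South does, so varying those choices leaves every outcome unchanged.
Holding the reachable choices fixed and varying the unreachable one freely already gives 2 equivalent strategies.
No other strategy reproduces this row, so those 2 are the full class: keED, kbED.

2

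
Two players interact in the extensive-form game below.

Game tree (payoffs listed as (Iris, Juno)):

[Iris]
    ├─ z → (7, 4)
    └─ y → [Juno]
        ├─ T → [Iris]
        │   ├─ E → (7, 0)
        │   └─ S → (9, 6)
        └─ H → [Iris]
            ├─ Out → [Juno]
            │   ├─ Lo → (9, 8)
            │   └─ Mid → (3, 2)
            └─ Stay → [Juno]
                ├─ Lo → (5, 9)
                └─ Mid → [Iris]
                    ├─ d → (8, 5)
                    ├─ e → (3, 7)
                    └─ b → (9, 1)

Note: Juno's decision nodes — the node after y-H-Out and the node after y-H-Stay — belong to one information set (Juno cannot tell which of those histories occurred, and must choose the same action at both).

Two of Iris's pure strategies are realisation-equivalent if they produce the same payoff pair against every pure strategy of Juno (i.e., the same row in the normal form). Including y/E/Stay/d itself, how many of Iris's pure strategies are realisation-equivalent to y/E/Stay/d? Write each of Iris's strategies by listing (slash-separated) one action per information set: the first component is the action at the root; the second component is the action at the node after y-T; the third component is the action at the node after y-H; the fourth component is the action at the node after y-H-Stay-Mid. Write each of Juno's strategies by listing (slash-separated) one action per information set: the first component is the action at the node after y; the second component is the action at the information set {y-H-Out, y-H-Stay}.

Row for y/E/Stay/d (columns T/Lo, T/Mid, H/Lo, H/Mid): (7,0) (7,0) (5,9) (8,5).
Every one of Iris's information sets is on the play path for some reply by Juno when Iris follows y/E/Stay/d.
Changing the action at any of them therefore changes at least one column, so only y/E/Stay/d itself gives this row.

1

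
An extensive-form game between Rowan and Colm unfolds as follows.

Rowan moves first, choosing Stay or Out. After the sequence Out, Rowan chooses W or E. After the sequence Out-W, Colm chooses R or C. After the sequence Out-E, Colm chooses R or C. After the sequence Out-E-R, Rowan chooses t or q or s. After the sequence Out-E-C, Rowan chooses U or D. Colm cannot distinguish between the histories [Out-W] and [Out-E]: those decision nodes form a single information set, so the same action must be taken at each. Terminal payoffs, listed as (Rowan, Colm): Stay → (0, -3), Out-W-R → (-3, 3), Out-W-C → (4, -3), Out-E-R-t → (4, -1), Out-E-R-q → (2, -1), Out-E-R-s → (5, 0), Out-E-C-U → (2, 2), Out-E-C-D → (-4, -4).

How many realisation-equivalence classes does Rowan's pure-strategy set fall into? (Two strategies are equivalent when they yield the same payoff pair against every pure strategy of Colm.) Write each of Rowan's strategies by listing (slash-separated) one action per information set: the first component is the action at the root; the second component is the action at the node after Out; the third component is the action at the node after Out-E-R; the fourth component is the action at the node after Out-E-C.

8

Rowan has 24 pure strategies: Stay/W/t/U, Stay/W/t/D, Stay/W/q/U, Stay/W/q/D, Stay/W/s/U, Stay/W/s/D, Stay/E/t/U, Stay/E/t/D, Stay/E/q/U, Stay/E/q/D, Stay/E/s/U, Stay/E/s/D, Out/W/t/U, Out/W/t/D, Out/W/q/U, Out/W/q/D, Out/W/s/U, Out/W/s/D, Out/E/t/U, Out/E/t/D, Out/E/q/U, Out/E/q/D, Out/E/s/U, Out/E/s/D. Columns: R, C.
{Stay/W/t/U, Stay/W/t/D, Stay/W/q/U, Stay/W/q/D, Stay/W/s/U, Stay/W/s/D, Stay/E/t/U, Stay/E/t/D, Stay/E/q/U, Stay/E/q/D, Stay/E/s/U, Stay/E/s/D} → row (0,-3) (0,-3)
{Out/W/t/U, Out/W/t/D, Out/W/q/U, Out/W/q/D, Out/W/s/U, Out/W/s/D} → row (-3,3) (4,-3)
{Out/E/t/U} → row (4,-1) (2,2)
{Out/E/t/D} → row (4,-1) (-4,-4)
{Out/E/q/U} → row (2,-1) (2,2)
{Out/E/q/D} → row (2,-1) (-4,-4)
{Out/E/s/U} → row (5,0) (2,2)
{Out/E/s/D} → row (5,0) (-4,-4)
That's 8 distinct rows out of 24 strategies.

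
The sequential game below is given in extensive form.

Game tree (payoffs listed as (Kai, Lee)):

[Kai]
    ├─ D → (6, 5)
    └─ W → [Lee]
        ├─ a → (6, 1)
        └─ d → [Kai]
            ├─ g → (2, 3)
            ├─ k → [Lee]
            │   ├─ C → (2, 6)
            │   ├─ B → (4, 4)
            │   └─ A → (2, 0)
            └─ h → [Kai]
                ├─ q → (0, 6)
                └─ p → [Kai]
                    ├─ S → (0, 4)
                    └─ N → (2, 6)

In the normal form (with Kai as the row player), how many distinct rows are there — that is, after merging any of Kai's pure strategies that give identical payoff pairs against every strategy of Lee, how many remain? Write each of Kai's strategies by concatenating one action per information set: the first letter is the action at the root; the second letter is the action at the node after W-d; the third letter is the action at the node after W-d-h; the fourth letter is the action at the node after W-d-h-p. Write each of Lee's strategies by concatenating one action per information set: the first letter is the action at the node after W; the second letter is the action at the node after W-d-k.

6

Kai has 24 pure strategies: DgqS, DgqN, DgpS, DgpN, DkqS, DkqN, DkpS, DkpN, DhqS, DhqN, DhpS, DhpN, WgqS, WgqN, WgpS, WgpN, WkqS, WkqN, WkpS, WkpN, WhqS, WhqN, WhpS, WhpN. Columns: aC, aB, aA, dC, dB, dA.
{DgqS, DgqN, DgpS, DgpN, DkqS, DkqN, DkpS, DkpN, DhqS, DhqN, DhpS, DhpN} → row (6,5) (6,5) (6,5) (6,5) (6,5) (6,5)
{WgqS, WgqN, WgpS, WgpN} → row (6,1) (6,1) (6,1) (2,3) (2,3) (2,3)
{WkqS, WkqN, WkpS, WkpN} → row (6,1) (6,1) (6,1) (2,6) (4,4) (2,0)
{WhqS, WhqN} → row (6,1) (6,1) (6,1) (0,6) (0,6) (0,6)
{WhpS} → row (6,1) (6,1) (6,1) (0,4) (0,4) (0,4)
{WhpN} → row (6,1) (6,1) (6,1) (2,6) (2,6) (2,6)
That's 6 distinct rows out of 24 strategies.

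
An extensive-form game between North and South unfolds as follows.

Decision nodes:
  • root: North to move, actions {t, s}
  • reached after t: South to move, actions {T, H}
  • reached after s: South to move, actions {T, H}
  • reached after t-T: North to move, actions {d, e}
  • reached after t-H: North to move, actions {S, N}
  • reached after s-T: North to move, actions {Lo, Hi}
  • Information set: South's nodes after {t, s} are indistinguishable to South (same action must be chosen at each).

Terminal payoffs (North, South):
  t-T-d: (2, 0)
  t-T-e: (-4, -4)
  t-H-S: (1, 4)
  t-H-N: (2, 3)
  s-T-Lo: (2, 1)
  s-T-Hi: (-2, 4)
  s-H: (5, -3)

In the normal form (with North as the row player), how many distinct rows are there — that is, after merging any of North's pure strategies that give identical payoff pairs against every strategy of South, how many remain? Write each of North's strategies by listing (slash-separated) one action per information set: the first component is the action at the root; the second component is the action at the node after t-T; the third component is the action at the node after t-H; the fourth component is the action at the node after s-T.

6

North has 16 pure strategies: t/d/S/Lo, t/d/S/Hi, t/d/N/Lo, t/d/N/Hi, t/e/S/Lo, t/e/S/Hi, t/e/N/Lo, t/e/N/Hi, s/d/S/Lo, s/d/S/Hi, s/d/N/Lo, s/d/N/Hi, s/e/S/Lo, s/e/S/Hi, s/e/N/Lo, s/e/N/Hi. Columns: T, H.
{t/d/S/Lo, t/d/S/Hi} → row (2,0) (1,4)
{t/d/N/Lo, t/d/N/Hi} → row (2,0) (2,3)
{t/e/S/Lo, t/e/S/Hi} → row (-4,-4) (1,4)
{t/e/N/Lo, t/e/N/Hi} → row (-4,-4) (2,3)
{s/d/S/Lo, s/d/N/Lo, s/e/S/Lo, s/e/N/Lo} → row (2,1) (5,-3)
{s/d/S/Hi, s/d/N/Hi, s/e/S/Hi, s/e/N/Hi} → row (-2,4) (5,-3)
That's 6 distinct rows out of 16 strategies.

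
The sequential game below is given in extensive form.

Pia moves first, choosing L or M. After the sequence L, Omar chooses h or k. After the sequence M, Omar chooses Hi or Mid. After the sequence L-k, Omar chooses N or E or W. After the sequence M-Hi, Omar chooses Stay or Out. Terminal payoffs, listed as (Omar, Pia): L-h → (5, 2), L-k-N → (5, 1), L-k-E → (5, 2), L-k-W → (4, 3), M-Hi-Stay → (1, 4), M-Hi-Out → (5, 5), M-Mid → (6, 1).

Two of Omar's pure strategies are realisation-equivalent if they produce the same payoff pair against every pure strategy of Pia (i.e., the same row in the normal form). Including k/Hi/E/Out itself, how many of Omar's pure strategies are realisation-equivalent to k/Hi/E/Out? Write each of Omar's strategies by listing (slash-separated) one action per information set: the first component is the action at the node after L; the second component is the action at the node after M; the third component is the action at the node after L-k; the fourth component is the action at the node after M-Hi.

4

Row for k/Hi/E/Out (columns L, M): (5,2) (5,5).
Every one of Omar's information sets is on the play path for some reply by Pia when Omar follows k/Hi/E/Out.
Even so, h/Hi/N/Out, h/Hi/E/Out, h/Hi/W/Out happen to produce the same payoff in every column — so 4 strategies share this row.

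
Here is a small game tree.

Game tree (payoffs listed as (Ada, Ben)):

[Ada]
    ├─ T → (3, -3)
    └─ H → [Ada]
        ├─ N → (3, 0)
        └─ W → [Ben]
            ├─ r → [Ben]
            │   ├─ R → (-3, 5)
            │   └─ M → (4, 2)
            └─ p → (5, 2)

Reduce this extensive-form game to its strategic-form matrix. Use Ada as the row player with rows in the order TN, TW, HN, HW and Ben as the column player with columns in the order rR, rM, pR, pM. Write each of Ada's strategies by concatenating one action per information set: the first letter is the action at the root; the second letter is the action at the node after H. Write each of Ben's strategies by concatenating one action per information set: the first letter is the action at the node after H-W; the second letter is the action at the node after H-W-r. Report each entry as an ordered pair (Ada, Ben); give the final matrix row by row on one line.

TN: (3,-3) (3,-3) (3,-3) (3,-3) | TW: (3,-3) (3,-3) (3,-3) (3,-3) | HN: (3,0) (3,0) (3,0) (3,0) | HW: (-3,5) (4,2) (5,2) (5,2)

Row TN: rR→(3,-3), rM→(3,-3), pR→(3,-3), pM→(3,-3)
Row TW: rR→(3,-3), rM→(3,-3), pR→(3,-3), pM→(3,-3)
Row HN: rR→(3,0), rM→(3,0), pR→(3,0), pM→(3,0)
Row HW: rR→(-3,5), rM→(4,2), pR→(5,2), pM→(5,2)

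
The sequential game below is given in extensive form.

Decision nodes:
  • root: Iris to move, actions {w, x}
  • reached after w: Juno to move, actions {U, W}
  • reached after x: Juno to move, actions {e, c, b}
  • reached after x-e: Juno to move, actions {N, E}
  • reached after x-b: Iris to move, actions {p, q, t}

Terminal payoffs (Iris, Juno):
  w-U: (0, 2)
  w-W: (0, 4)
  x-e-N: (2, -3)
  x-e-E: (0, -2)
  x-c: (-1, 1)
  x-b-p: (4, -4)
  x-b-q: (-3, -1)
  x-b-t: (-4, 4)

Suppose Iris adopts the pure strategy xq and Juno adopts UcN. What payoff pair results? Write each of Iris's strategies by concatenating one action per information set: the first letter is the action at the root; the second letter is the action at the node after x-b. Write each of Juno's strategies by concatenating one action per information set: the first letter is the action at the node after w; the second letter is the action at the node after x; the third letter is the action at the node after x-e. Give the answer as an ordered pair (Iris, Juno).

(-1, 1)

Trace the play path from the root:
  Iris plays x
  Juno plays c at [x]
→ terminal payoff (-1, 1).
(Iris's choice at the node after x-b is never reached on this path, so it doesn't affect the outcome.)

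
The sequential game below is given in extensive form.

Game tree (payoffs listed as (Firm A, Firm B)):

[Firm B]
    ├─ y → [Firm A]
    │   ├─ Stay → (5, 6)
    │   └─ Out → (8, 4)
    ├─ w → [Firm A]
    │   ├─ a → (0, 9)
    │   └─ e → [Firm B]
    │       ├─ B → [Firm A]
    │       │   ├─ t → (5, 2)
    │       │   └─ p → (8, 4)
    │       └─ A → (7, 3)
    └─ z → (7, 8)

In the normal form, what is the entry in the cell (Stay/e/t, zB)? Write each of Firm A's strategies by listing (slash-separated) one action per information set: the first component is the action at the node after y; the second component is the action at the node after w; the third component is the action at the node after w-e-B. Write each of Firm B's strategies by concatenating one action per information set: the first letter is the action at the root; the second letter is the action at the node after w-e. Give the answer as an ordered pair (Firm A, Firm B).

Trace the play path from the root:
  Firm B plays z
→ terminal payoff (7, 8).
(Firm A's choice at the node after y is never reached on this path, so it doesn't affect the outcome.)

(7, 8)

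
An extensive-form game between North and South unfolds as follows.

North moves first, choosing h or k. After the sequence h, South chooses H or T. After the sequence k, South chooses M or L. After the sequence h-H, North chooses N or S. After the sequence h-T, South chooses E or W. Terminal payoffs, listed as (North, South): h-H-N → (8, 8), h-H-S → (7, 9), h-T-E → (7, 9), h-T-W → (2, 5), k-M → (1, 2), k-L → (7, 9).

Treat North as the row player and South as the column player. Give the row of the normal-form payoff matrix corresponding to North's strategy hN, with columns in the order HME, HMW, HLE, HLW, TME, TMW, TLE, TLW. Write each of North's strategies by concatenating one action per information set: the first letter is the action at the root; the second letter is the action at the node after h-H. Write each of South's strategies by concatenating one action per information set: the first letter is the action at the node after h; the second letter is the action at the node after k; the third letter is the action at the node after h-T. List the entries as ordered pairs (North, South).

vs HME: North plays h → South plays H at [h] → North plays N at [h-H] → (8, 8)
vs HMW: North plays h → South plays H at [h] → North plays N at [h-H] → (8, 8)
vs HLE: North plays h → South plays H at [h] → North plays N at [h-H] → (8, 8)
vs HLW: North plays h → South plays H at [h] → North plays N at [h-H] → (8, 8)
vs TME: North plays h → South plays T at [h] → South plays E at [h-T] → (7, 9)
vs TMW: North plays h → South plays T at [h] → South plays W at [h-T] → (2, 5)
vs TLE: North plays h → South plays T at [h] → South plays E at [h-T] → (7, 9)
vs TLW: North plays h → South plays T at [h] → South plays W at [h-T] → (2, 5)

(8,8) (8,8) (8,8) (8,8) (7,9) (2,5) (7,9) (2,5)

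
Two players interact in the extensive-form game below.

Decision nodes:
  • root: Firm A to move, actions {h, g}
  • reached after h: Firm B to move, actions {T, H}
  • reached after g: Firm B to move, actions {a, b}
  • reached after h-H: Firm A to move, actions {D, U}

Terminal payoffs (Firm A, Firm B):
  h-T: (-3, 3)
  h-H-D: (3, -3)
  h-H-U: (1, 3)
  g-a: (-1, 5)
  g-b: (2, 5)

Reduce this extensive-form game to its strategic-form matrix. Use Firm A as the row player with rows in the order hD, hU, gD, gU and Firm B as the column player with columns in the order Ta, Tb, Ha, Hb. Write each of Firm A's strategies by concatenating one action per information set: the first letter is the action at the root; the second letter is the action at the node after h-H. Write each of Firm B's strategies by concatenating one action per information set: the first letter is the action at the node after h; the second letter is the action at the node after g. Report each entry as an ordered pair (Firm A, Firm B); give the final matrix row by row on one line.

hD: (-3,3) (-3,3) (3,-3) (3,-3) | hU: (-3,3) (-3,3) (1,3) (1,3) | gD: (-1,5) (2,5) (-1,5) (2,5) | gU: (-1,5) (2,5) (-1,5) (2,5)

           Ta       Tb       Ha       Hb
  hD   (-3,3)   (-3,3)   (3,-3)   (3,-3)
  hU   (-3,3)   (-3,3)    (1,3)    (1,3)
  gD   (-1,5)    (2,5)   (-1,5)    (2,5)
  gU   (-1,5)    (2,5)   (-1,5)    (2,5)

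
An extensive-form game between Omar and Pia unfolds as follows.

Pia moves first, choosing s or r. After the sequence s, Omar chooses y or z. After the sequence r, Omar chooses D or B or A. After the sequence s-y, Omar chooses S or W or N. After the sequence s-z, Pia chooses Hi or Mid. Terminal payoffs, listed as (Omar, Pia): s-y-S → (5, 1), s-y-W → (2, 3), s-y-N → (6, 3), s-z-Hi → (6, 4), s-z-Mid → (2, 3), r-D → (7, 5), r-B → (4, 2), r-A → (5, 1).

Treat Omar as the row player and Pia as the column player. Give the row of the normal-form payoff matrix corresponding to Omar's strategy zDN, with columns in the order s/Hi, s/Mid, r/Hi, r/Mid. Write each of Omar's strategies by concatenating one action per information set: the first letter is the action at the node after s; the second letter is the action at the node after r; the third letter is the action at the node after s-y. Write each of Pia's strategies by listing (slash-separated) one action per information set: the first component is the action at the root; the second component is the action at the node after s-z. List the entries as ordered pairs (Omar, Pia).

vs s/Hi: Pia plays s → Omar plays z at [s] → Pia plays Hi at [s-z] → (6, 4)
vs s/Mid: Pia plays s → Omar plays z at [s] → Pia plays Mid at [s-z] → (2, 3)
vs r/Hi: Pia plays r → Omar plays D at [r] → (7, 5)
vs r/Mid: Pia plays r → Omar plays D at [r] → (7, 5)

(6,4) (2,3) (7,5) (7,5)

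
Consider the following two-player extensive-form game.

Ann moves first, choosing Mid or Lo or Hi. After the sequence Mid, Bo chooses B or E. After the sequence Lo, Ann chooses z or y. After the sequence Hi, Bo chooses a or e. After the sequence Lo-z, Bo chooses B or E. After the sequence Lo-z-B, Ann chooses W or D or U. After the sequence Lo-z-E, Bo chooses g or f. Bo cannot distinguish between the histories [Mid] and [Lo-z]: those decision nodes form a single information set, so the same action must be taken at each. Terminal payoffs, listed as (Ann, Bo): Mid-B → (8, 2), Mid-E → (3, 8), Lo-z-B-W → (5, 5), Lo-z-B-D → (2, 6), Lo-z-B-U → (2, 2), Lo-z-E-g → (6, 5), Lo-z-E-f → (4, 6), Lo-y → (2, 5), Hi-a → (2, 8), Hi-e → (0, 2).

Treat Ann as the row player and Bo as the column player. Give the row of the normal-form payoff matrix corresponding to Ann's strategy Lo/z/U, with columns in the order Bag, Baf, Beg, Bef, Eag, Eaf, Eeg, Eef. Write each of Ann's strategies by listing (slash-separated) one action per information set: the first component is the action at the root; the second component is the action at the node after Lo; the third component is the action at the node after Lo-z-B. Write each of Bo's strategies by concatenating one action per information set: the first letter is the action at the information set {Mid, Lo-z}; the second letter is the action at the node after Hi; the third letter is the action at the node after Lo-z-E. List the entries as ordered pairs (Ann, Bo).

(2,2) (2,2) (2,2) (2,2) (6,5) (4,6) (6,5) (4,6)

vs Bag: Ann plays Lo → Ann plays z at [Lo] → Bo plays B at [Lo-z] → Ann plays U at [Lo-z-B] → (2, 2)
vs Baf: Ann plays Lo → Ann plays z at [Lo] → Bo plays B at [Lo-z] → Ann plays U at [Lo-z-B] → (2, 2)
vs Beg: Ann plays Lo → Ann plays z at [Lo] → Bo plays B at [Lo-z] → Ann plays U at [Lo-z-B] → (2, 2)
vs Bef: Ann plays Lo → Ann plays z at [Lo] → Bo plays B at [Lo-z] → Ann plays U at [Lo-z-B] → (2, 2)
vs Eag: Ann plays Lo → Ann plays z at [Lo] → Bo plays E at [Lo-z] → Bo plays g at [Lo-z-E] → (6, 5)
vs Eaf: Ann plays Lo → Ann plays z at [Lo] → Bo plays E at [Lo-z] → Bo plays f at [Lo-z-E] → (4, 6)
vs Eeg: Ann plays Lo → Ann plays z at [Lo] → Bo plays E at [Lo-z] → Bo plays g at [Lo-z-E] → (6, 5)
vs Eef: Ann plays Lo → Ann plays z at [Lo] → Bo plays E at [Lo-z] → Bo plays f at [Lo-z-E] → (4, 6)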